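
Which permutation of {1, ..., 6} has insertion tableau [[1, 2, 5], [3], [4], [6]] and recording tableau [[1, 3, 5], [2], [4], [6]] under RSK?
6 1 4 3 5 2

Reverse the RSK construction: for i from n down to 1, find the cell of Q containing i, remove the entry at that cell from P, and reverse-bump it up through P; the value ejected from row 1 is w(i).

Step i=6: Q has 6 at row 4, column 1; remove 6 from row 4 of P and reverse-bump: 6 enters row 3 and ejects 4; 4 enters row 2 and ejects 3; 3 enters row 1 and ejects 2. So w(6) = 2. P is now [[1, 3, 5], [4], [6]].
Step i=5: Q has 5 at row 1, column 3; remove that cell from P, ejecting 5. So w(5) = 5. P is now [[1, 3], [4], [6]].
Step i=4: Q has 4 at row 3, column 1; remove 6 from row 3 of P and reverse-bump: 6 enters row 2 and ejects 4; 4 enters row 1 and ejects 3. So w(4) = 3. P is now [[1, 4], [6]].
Step i=3: Q has 3 at row 1, column 2; remove that cell from P, ejecting 4. So w(3) = 4. P is now [[1], [6]].
Step i=2: Q has 2 at row 2, column 1; remove 6 from row 2 of P and reverse-bump: 6 enters row 1 and ejects 1. So w(2) = 1. P is now [[6]].
Step i=1: Q has 1 at row 1, column 1; remove that cell from P, ejecting 6. So w(1) = 6. P is now [].

So w = 6 1 4 3 5 2.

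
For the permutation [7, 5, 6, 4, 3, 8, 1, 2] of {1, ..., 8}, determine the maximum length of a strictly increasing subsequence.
3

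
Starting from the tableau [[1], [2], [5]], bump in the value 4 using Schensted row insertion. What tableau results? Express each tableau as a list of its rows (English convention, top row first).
4 is larger than every entry of row 1, so it is appended to row 1. The new tableau is [[1, 4], [2], [5]].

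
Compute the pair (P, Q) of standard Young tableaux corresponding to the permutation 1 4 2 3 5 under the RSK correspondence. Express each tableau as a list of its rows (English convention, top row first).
P = [[1, 2, 3, 5], [4]], Q = [[1, 2, 4, 5], [3]]

Insert each entry of the permutation into P by Schensted row insertion, recording in Q the position of each new cell.

Insert 1: appended to row 1. P = [[1]].
Insert 4: appended to row 1. P = [[1, 4]].
Insert 2: 2 bumps 4 from row 1; 4 starts row 2. P = [[1, 2], [4]].
Insert 3: appended to row 1. P = [[1, 2, 3], [4]].
Insert 5: appended to row 1. P = [[1, 2, 3, 5], [4]].

So P = [[1, 2, 3, 5], [4]], Q = [[1, 2, 4, 5], [3]].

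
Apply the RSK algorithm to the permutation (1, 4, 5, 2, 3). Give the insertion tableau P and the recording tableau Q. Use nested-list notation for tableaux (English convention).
P = [[1, 2, 3], [4, 5]], Q = [[1, 2, 3], [4, 5]]

Insert each entry of the permutation into P by Schensted row insertion, recording in Q the position of each new cell.

Insert 1: appended to row 1. P = [[1]], Q = [[1]].
Insert 4: appended to row 1. P = [[1, 4]], Q = [[1, 2]].
Insert 5: appended to row 1. P = [[1, 4, 5]], Q = [[1, 2, 3]].
Insert 2: 2 bumps 4 from row 1; 4 starts row 2. P = [[1, 2, 5], [4]], Q = [[1, 2, 3], [4]].
Insert 3: 3 bumps 5 from row 1; 5 appends to row 2. P = [[1, 2, 3], [4, 5]], Q = [[1, 2, 3], [4, 5]].

So P = [[1, 2, 3], [4, 5]], Q = [[1, 2, 3], [4, 5]].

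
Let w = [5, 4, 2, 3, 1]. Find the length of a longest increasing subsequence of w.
2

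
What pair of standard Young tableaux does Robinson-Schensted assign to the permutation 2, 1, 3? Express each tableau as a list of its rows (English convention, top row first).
P = [[1, 3], [2]], Q = [[1, 3], [2]]

Insert each entry of the permutation into P by Schensted row insertion, recording in Q the position of each new cell.

Insert 2: appended to row 1. P = [[2]], Q = [[1]].
Insert 1: 1 bumps 2 from row 1; 2 starts row 2. P = [[1], [2]], Q = [[1], [2]].
Insert 3: appended to row 1. P = [[1, 3], [2]], Q = [[1, 3], [2]].

So P = [[1, 3], [2]], Q = [[1, 3], [2]].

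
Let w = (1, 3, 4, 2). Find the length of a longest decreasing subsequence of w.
2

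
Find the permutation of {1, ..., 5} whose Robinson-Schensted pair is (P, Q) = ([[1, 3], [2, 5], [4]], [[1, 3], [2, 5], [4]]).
Reverse the RSK construction: for i from n down to 1, find the cell of Q containing i, remove the entry at that cell from P, and reverse-bump it up through P; the value ejected from row 1 is w(i).

Step i=5: Q has 5 at row 2, column 2; remove 5 from row 2 of P and reverse-bump: 5 enters row 1 and ejects 3. So w(5) = 3. P is now [[1, 5], [2], [4]].
Step i=4: Q has 4 at row 3, column 1; remove 4 from row 3 of P and reverse-bump: 4 enters row 2 and ejects 2; 2 enters row 1 and ejects 1. So w(4) = 1. P is now [[2, 5], [4]].
Step i=3: Q has 3 at row 1, column 2; remove that cell from P, ejecting 5. So w(3) = 5. P is now [[2], [4]].
Step i=2: Q has 2 at row 2, column 1; remove 4 from row 2 of P and reverse-bump: 4 enters row 1 and ejects 2. So w(2) = 2. P is now [[4]].
Step i=1: Q has 1 at row 1, column 1; remove that cell from P, ejecting 4. So w(1) = 4. P is now [].

So w = 4 2 5 1 3.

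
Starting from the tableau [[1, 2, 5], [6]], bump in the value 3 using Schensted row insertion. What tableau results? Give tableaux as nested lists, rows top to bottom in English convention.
[[1, 2, 3], [5], [6]]

In row 1, 3 replaces 5 (the leftmost entry greater than 3); 5 is bumped to row 2. In row 2, 5 replaces 6 (the leftmost entry greater than 5); 6 is bumped to row 3. 6 starts a new row 3. The new tableau is [[1, 2, 3], [5], [6]].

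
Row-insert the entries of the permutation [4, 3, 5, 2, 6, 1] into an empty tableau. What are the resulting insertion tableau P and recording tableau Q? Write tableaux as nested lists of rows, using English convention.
Insert each entry of the permutation into P by Schensted row insertion, recording in Q the position of each new cell.

Insert 4: appended to row 1. P = [[4]], Q = [[1]].
Insert 3: 3 bumps 4 from row 1; 4 starts row 2. P = [[3], [4]], Q = [[1], [2]].
Insert 5: appended to row 1. P = [[3, 5], [4]], Q = [[1, 3], [2]].
Insert 2: 2 bumps 3 from row 1; 3 bumps 4 from row 2; 4 starts row 3. P = [[2, 5], [3], [4]], Q = [[1, 3], [2], [4]].
Insert 6: appended to row 1. P = [[2, 5, 6], [3], [4]], Q = [[1, 3, 5], [2], [4]].
Insert 1: 1 bumps 2 from row 1; 2 bumps 3 from row 2; 3 bumps 4 from row 3; 4 starts row 4. P = [[1, 5, 6], [2], [3], [4]], Q = [[1, 3, 5], [2], [4], [6]].

So P = [[1, 5, 6], [2], [3], [4]], Q = [[1, 3, 5], [2], [4], [6]].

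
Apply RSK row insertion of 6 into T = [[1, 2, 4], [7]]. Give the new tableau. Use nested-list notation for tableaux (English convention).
[[1, 2, 4, 6], [7]]

6 is larger than every entry of row 1, so it is appended to row 1. The new tableau is [[1, 2, 4, 6], [7]].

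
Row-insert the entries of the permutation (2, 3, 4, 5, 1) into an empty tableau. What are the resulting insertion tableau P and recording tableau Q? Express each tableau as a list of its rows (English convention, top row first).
Insert each entry of the permutation into P by Schensted row insertion, recording in Q the position of each new cell.

Insert 2: appended to row 1. P = [[2]], Q = [[1]].
Insert 3: appended to row 1. P = [[2, 3]], Q = [[1, 2]].
Insert 4: appended to row 1. P = [[2, 3, 4]], Q = [[1, 2, 3]].
Insert 5: appended to row 1. P = [[2, 3, 4, 5]], Q = [[1, 2, 3, 4]].
Insert 1: 1 bumps 2 from row 1; 2 starts row 2. P = [[1, 3, 4, 5], [2]], Q = [[1, 2, 3, 4], [5]].

So P = [[1, 3, 4, 5], [2]], Q = [[1, 2, 3, 4], [5]].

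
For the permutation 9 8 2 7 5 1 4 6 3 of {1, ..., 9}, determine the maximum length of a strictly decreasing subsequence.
6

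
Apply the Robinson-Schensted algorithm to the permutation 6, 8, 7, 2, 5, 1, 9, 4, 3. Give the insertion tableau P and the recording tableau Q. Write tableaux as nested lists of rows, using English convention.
P = [[1, 3, 9], [2, 4], [5, 7], [6], [8]], Q = [[1, 2, 7], [3, 5], [4, 8], [6], [9]]

Insert each entry of the permutation into P by Schensted row insertion, recording in Q the position of each new cell.

Insert 6: appended to row 1. P = [[6]], Q = [[1]].
Insert 8: appended to row 1. P = [[6, 8]], Q = [[1, 2]].
Insert 7: 7 bumps 8 from row 1; 8 starts row 2. P = [[6, 7], [8]], Q = [[1, 2], [3]].
Insert 2: 2 bumps 6 from row 1; 6 bumps 8 from row 2; 8 starts row 3. P = [[2, 7], [6], [8]], Q = [[1, 2], [3], [4]].
Insert 5: 5 bumps 7 from row 1; 7 appends to row 2. P = [[2, 5], [6, 7], [8]], Q = [[1, 2], [3, 5], [4]].
Insert 1: 1 bumps 2 from row 1; 2 bumps 6 from row 2; 6 bumps 8 from row 3; 8 starts row 4. P = [[1, 5], [2, 7], [6], [8]], Q = [[1, 2], [3, 5], [4], [6]].
Insert 9: appended to row 1. P = [[1, 5, 9], [2, 7], [6], [8]], Q = [[1, 2, 7], [3, 5], [4], [6]].
Insert 4: 4 bumps 5 from row 1; 5 bumps 7 from row 2; 7 appends to row 3. P = [[1, 4, 9], [2, 5], [6, 7], [8]], Q = [[1, 2, 7], [3, 5], [4, 8], [6]].
Insert 3: 3 bumps 4 from row 1; 4 bumps 5 from row 2; 5 bumps 6 from row 3; 6 bumps 8 from row 4; 8 starts row 5. P = [[1, 3, 9], [2, 4], [5, 7], [6], [8]], Q = [[1, 2, 7], [3, 5], [4, 8], [6], [9]].

So P = [[1, 3, 9], [2, 4], [5, 7], [6], [8]], Q = [[1, 2, 7], [3, 5], [4, 8], [6], [9]].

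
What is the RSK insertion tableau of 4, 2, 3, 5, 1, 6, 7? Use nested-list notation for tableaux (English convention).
Insert 4: appended to row 1. P = [[4]].
Insert 2: 2 bumps 4 from row 1; 4 starts row 2. P = [[2], [4]].
Insert 3: appended to row 1. P = [[2, 3], [4]].
Insert 5: appended to row 1. P = [[2, 3, 5], [4]].
Insert 1: 1 bumps 2 from row 1; 2 bumps 4 from row 2; 4 starts row 3. P = [[1, 3, 5], [2], [4]].
Insert 6: appended to row 1. P = [[1, 3, 5, 6], [2], [4]].
Insert 7: appended to row 1. P = [[1, 3, 5, 6, 7], [2], [4]].

So P = [[1, 3, 5, 6, 7], [2], [4]].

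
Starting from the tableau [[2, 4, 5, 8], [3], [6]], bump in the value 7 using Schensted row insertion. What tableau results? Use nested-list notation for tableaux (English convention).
In row 1, 7 replaces 8 (the leftmost entry greater than 7); 8 is bumped to row 2. 8 is appended to row 2. The new tableau is [[2, 4, 5, 7], [3, 8], [6]].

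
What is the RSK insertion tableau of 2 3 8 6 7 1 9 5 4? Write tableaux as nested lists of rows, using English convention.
P = [[1, 3, 4, 7, 9], [2, 5], [6], [8]]

Insert 2: appended to row 1. P = [[2]].
Insert 3: appended to row 1. P = [[2, 3]].
Insert 8: appended to row 1. P = [[2, 3, 8]].
Insert 6: 6 bumps 8 from row 1; 8 starts row 2. P = [[2, 3, 6], [8]].
Insert 7: appended to row 1. P = [[2, 3, 6, 7], [8]].
Insert 1: 1 bumps 2 from row 1; 2 bumps 8 from row 2; 8 starts row 3. P = [[1, 3, 6, 7], [2], [8]].
Insert 9: appended to row 1. P = [[1, 3, 6, 7, 9], [2], [8]].
Insert 5: 5 bumps 6 from row 1; 6 appends to row 2. P = [[1, 3, 5, 7, 9], [2, 6], [8]].
Insert 4: 4 bumps 5 from row 1; 5 bumps 6 from row 2; 6 bumps 8 from row 3; 8 starts row 4. P = [[1, 3, 4, 7, 9], [2, 5], [6], [8]].

So P = [[1, 3, 4, 7, 9], [2, 5], [6], [8]].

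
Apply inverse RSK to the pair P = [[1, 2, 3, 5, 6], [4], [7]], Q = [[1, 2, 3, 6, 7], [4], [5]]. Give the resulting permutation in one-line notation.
Reverse the RSK construction: for i from n down to 1, find the cell of Q containing i, remove the entry at that cell from P, and reverse-bump it up through P; the value ejected from row 1 is w(i).

Step i=7: Q has 7 at row 1, column 5; remove that cell from P, ejecting 6. So w(7) = 6. P is now [[1, 2, 3, 5], [4], [7]].
Step i=6: Q has 6 at row 1, column 4; remove that cell from P, ejecting 5. So w(6) = 5. P is now [[1, 2, 3], [4], [7]].
Step i=5: Q has 5 at row 3, column 1; remove 7 from row 3 of P and reverse-bump: 7 enters row 2 and ejects 4; 4 enters row 1 and ejects 3. So w(5) = 3. P is now [[1, 2, 4], [7]].
Step i=4: Q has 4 at row 2, column 1; remove 7 from row 2 of P and reverse-bump: 7 enters row 1 and ejects 4. So w(4) = 4. P is now [[1, 2, 7]].
Step i=3: Q has 3 at row 1, column 3; remove that cell from P, ejecting 7. So w(3) = 7. P is now [[1, 2]].
Step i=2: Q has 2 at row 1, column 2; remove that cell from P, ejecting 2. So w(2) = 2. P is now [[1]].
Step i=1: Q has 1 at row 1, column 1; remove that cell from P, ejecting 1. So w(1) = 1. P is now [].

So w = 1 2 7 4 3 5 6.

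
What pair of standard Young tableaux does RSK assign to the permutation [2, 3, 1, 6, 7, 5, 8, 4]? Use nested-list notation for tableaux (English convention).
Insert each entry of the permutation into P by Schensted row insertion, recording in Q the position of each new cell.

After inserting 2: P = [[2]].
After inserting 3: P = [[2, 3]].
After inserting 1: P = [[1, 3], [2]].
After inserting 6: P = [[1, 3, 6], [2]].
After inserting 7: P = [[1, 3, 6, 7], [2]].
After inserting 5: P = [[1, 3, 5, 7], [2, 6]].
After inserting 8: P = [[1, 3, 5, 7, 8], [2, 6]].
After inserting 4: P = [[1, 3, 4, 7, 8], [2, 5], [6]].

So P = [[1, 3, 4, 7, 8], [2, 5], [6]], Q = [[1, 2, 4, 5, 7], [3, 6], [8]].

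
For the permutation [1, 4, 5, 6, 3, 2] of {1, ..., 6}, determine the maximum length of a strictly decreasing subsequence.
3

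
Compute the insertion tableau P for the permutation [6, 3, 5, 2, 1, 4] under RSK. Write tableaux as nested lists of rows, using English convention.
P = [[1, 4], [2, 5], [3], [6]]

After inserting 6: P = [[6]].
After inserting 3: P = [[3], [6]].
After inserting 5: P = [[3, 5], [6]].
After inserting 2: P = [[2, 5], [3], [6]].
After inserting 1: P = [[1, 5], [2], [3], [6]].
After inserting 4: P = [[1, 4], [2, 5], [3], [6]].

So P = [[1, 4], [2, 5], [3], [6]].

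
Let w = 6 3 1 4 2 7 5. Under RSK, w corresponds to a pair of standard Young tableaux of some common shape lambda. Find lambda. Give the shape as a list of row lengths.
Row-insert each entry into an empty tableau.

After inserting 6: P = [[6]].
After inserting 3: P = [[3], [6]].
After inserting 1: P = [[1], [3], [6]].
After inserting 4: P = [[1, 4], [3], [6]].
After inserting 2: P = [[1, 2], [3, 4], [6]].
After inserting 7: P = [[1, 2, 7], [3, 4], [6]].
After inserting 5: P = [[1, 2, 5], [3, 4, 7], [6]].

The final insertion tableau P = [[1, 2, 5], [3, 4, 7], [6]] has shape [3, 3, 1].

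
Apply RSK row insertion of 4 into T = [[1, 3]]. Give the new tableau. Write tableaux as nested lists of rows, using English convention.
[[1, 3, 4]]

4 is larger than every entry of row 1, so it is appended to row 1. The new tableau is [[1, 3, 4]].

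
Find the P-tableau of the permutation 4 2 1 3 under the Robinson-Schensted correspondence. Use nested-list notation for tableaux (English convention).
Insert 4: appended to row 1. P = [[4]].
Insert 2: 2 bumps 4 from row 1; 4 starts row 2. P = [[2], [4]].
Insert 1: 1 bumps 2 from row 1; 2 bumps 4 from row 2; 4 starts row 3. P = [[1], [2], [4]].
Insert 3: appended to row 1. P = [[1, 3], [2], [4]].

So P = [[1, 3], [2], [4]].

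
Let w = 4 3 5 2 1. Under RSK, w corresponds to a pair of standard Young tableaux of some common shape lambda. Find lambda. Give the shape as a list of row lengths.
[2, 1, 1, 1]

Row-insert each entry into an empty tableau.

After inserting 4: P = [[4]].
After inserting 3: P = [[3], [4]].
After inserting 5: P = [[3, 5], [4]].
After inserting 2: P = [[2, 5], [3], [4]].
After inserting 1: P = [[1, 5], [2], [3], [4]].

The final insertion tableau P = [[1, 5], [2], [3], [4]] has shape [2, 1, 1, 1].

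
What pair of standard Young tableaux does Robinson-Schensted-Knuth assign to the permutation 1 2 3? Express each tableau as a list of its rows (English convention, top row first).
P = [[1, 2, 3]], Q = [[1, 2, 3]]

Insert each entry of the permutation into P by Schensted row insertion, recording in Q the position of each new cell.

Insert 1: appended to row 1. P = [[1]].
Insert 2: appended to row 1. P = [[1, 2]].
Insert 3: appended to row 1. P = [[1, 2, 3]].

So P = [[1, 2, 3]], Q = [[1, 2, 3]].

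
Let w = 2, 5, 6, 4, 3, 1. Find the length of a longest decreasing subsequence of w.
4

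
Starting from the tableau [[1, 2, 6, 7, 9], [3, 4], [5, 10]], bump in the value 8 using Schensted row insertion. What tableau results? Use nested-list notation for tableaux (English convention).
In row 1, 8 replaces 9 (the leftmost entry greater than 8); 9 is bumped to row 2. 9 is appended to row 2. The new tableau is [[1, 2, 6, 7, 8], [3, 4, 9], [5, 10]].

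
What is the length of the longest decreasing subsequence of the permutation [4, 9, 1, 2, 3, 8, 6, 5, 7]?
4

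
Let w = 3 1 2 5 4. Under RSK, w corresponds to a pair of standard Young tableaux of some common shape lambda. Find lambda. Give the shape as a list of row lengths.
RSK row insertion gives P = [[1, 2, 4], [3, 5]], which has shape [3, 2].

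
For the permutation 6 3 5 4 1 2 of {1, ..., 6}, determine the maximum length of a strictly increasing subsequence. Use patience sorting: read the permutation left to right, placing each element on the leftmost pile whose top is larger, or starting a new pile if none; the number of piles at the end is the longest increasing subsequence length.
2

6: new pile. tops = [6]
3: onto pile 1 (replacing 6). tops = [3]
5: new pile. tops = [3, 5]
4: onto pile 2 (replacing 5). tops = [3, 4]
1: onto pile 1 (replacing 3). tops = [1, 4]
2: onto pile 2 (replacing 4). tops = [1, 2]

2 piles, so the longest increasing subsequence has length 2.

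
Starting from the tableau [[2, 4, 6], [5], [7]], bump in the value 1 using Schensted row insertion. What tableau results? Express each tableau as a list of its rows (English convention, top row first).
[[1, 4, 6], [2], [5], [7]]

In row 1, 1 replaces 2 (the leftmost entry greater than 1); 2 is bumped to row 2. In row 2, 2 replaces 5 (the leftmost entry greater than 2); 5 is bumped to row 3. In row 3, 5 replaces 7 (the leftmost entry greater than 5); 7 is bumped to row 4. 7 starts a new row 4. The new tableau is [[1, 4, 6], [2], [5], [7]].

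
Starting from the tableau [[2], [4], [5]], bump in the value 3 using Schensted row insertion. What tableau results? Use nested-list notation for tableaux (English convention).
3 is larger than every entry of row 1, so it is appended to row 1. The new tableau is [[2, 3], [4], [5]].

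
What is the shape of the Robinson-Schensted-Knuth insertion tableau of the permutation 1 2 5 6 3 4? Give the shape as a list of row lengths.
Row-insert each entry into an empty tableau.

After inserting 1: P = [[1]].
After inserting 2: P = [[1, 2]].
After inserting 5: P = [[1, 2, 5]].
After inserting 6: P = [[1, 2, 5, 6]].
After inserting 3: P = [[1, 2, 3, 6], [5]].
After inserting 4: P = [[1, 2, 3, 4], [5, 6]].

The final insertion tableau P = [[1, 2, 3, 4], [5, 6]] has shape [4, 2].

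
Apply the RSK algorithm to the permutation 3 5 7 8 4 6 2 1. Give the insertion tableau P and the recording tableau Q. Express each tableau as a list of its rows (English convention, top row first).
P = [[1, 4, 6, 8], [2, 7], [3], [5]], Q = [[1, 2, 3, 4], [5, 6], [7], [8]]

Insert each entry of the permutation into P by Schensted row insertion, recording in Q the position of each new cell.

Insert 3: appended to row 1. P = [[3]].
Insert 5: appended to row 1. P = [[3, 5]].
Insert 7: appended to row 1. P = [[3, 5, 7]].
Insert 8: appended to row 1. P = [[3, 5, 7, 8]].
Insert 4: 4 bumps 5 from row 1; 5 starts row 2. P = [[3, 4, 7, 8], [5]].
Insert 6: 6 bumps 7 from row 1; 7 appends to row 2. P = [[3, 4, 6, 8], [5, 7]].
Insert 2: 2 bumps 3 from row 1; 3 bumps 5 from row 2; 5 starts row 3. P = [[2, 4, 6, 8], [3, 7], [5]].
Insert 1: 1 bumps 2 from row 1; 2 bumps 3 from row 2; 3 bumps 5 from row 3; 5 starts row 4. P = [[1, 4, 6, 8], [2, 7], [3], [5]].

So P = [[1, 4, 6, 8], [2, 7], [3], [5]], Q = [[1, 2, 3, 4], [5, 6], [7], [8]].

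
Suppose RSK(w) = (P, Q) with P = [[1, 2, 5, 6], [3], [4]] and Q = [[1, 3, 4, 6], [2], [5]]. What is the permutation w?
Reverse the RSK construction: for i from n down to 1, find the cell of Q containing i, remove the entry at that cell from P, and reverse-bump it up through P; the value ejected from row 1 is w(i).

Step i=6: Q has 6 at row 1, column 4; remove that cell from P, ejecting 6. So w(6) = 6. P is now [[1, 2, 5], [3], [4]].
Step i=5: Q has 5 at row 3, column 1; remove 4 from row 3 of P and reverse-bump: 4 enters row 2 and ejects 3; 3 enters row 1 and ejects 2. So w(5) = 2. P is now [[1, 3, 5], [4]].
Step i=4: Q has 4 at row 1, column 3; remove that cell from P, ejecting 5. So w(4) = 5. P is now [[1, 3], [4]].
Step i=3: Q has 3 at row 1, column 2; remove that cell from P, ejecting 3. So w(3) = 3. P is now [[1], [4]].
Step i=2: Q has 2 at row 2, column 1; remove 4 from row 2 of P and reverse-bump: 4 enters row 1 and ejects 1. So w(2) = 1. P is now [[4]].
Step i=1: Q has 1 at row 1, column 1; remove that cell from P, ejecting 4. So w(1) = 4. P is now [].

So w = 4 1 3 5 2 6.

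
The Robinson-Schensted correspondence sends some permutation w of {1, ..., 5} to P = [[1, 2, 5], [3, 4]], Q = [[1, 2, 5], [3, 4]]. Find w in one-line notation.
3 4 1 2 5

Reverse RSK: for i = n, n-1, ..., 1, locate i in Q, remove the corresponding corner cell from P, and reverse-bump its entry up through P; the value ejected from row 1 is w(i).

So w = 3 4 1 2 5.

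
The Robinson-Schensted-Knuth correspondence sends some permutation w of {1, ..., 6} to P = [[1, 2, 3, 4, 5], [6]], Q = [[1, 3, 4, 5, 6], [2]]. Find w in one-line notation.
Reverse the RSK construction: for i from n down to 1, find the cell of Q containing i, remove the entry at that cell from P, and reverse-bump it up through P; the value ejected from row 1 is w(i).

Step i=6: Q has 6 at row 1, column 5; remove that cell from P, ejecting 5. So w(6) = 5. P is now [[1, 2, 3, 4], [6]].
Step i=5: Q has 5 at row 1, column 4; remove that cell from P, ejecting 4. So w(5) = 4. P is now [[1, 2, 3], [6]].
Step i=4: Q has 4 at row 1, column 3; remove that cell from P, ejecting 3. So w(4) = 3. P is now [[1, 2], [6]].
Step i=3: Q has 3 at row 1, column 2; remove that cell from P, ejecting 2. So w(3) = 2. P is now [[1], [6]].
Step i=2: Q has 2 at row 2, column 1; remove 6 from row 2 of P and reverse-bump: 6 enters row 1 and ejects 1. So w(2) = 1. P is now [[6]].
Step i=1: Q has 1 at row 1, column 1; remove that cell from P, ejecting 6. So w(1) = 6. P is now [].

So w = 6 1 2 3 4 5.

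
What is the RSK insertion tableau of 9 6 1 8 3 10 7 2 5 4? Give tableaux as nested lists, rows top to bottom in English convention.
P = [[1, 2, 4], [3, 5, 10], [6, 7], [8], [9]]

Insert 9: appended to row 1. P = [[9]].
Insert 6: 6 bumps 9 from row 1; 9 starts row 2. P = [[6], [9]].
Insert 1: 1 bumps 6 from row 1; 6 bumps 9 from row 2; 9 starts row 3. P = [[1], [6], [9]].
Insert 8: appended to row 1. P = [[1, 8], [6], [9]].
Insert 3: 3 bumps 8 from row 1; 8 appends to row 2. P = [[1, 3], [6, 8], [9]].
Insert 10: appended to row 1. P = [[1, 3, 10], [6, 8], [9]].
Insert 7: 7 bumps 10 from row 1; 10 appends to row 2. P = [[1, 3, 7], [6, 8, 10], [9]].
Insert 2: 2 bumps 3 from row 1; 3 bumps 6 from row 2; 6 bumps 9 from row 3; 9 starts row 4. P = [[1, 2, 7], [3, 8, 10], [6], [9]].
Insert 5: 5 bumps 7 from row 1; 7 bumps 8 from row 2; 8 appends to row 3. P = [[1, 2, 5], [3, 7, 10], [6, 8], [9]].
Insert 4: 4 bumps 5 from row 1; 5 bumps 7 from row 2; 7 bumps 8 from row 3; 8 bumps 9 from row 4; 9 starts row 5. P = [[1, 2, 4], [3, 5, 10], [6, 7], [8], [9]].

So P = [[1, 2, 4], [3, 5, 10], [6, 7], [8], [9]].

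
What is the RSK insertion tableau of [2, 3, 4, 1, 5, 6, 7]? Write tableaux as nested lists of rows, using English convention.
Insert 2: appended to row 1. P = [[2]].
Insert 3: appended to row 1. P = [[2, 3]].
Insert 4: appended to row 1. P = [[2, 3, 4]].
Insert 1: 1 bumps 2 from row 1; 2 starts row 2. P = [[1, 3, 4], [2]].
Insert 5: appended to row 1. P = [[1, 3, 4, 5], [2]].
Insert 6: appended to row 1. P = [[1, 3, 4, 5, 6], [2]].
Insert 7: appended to row 1. P = [[1, 3, 4, 5, 6, 7], [2]].

So P = [[1, 3, 4, 5, 6, 7], [2]].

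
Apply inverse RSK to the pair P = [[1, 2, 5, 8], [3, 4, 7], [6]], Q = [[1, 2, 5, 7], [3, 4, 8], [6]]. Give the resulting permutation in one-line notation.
3 6 1 4 7 2 8 5

Reverse the RSK construction: for i from n down to 1, find the cell of Q containing i, remove the entry at that cell from P, and reverse-bump it up through P; the value ejected from row 1 is w(i).

Step i=8: Q has 8 at row 2, column 3; remove 7 from row 2 of P and reverse-bump: 7 enters row 1 and ejects 5. So w(8) = 5. P is now [[1, 2, 7, 8], [3, 4], [6]].
Step i=7: Q has 7 at row 1, column 4; remove that cell from P, ejecting 8. So w(7) = 8. P is now [[1, 2, 7], [3, 4], [6]].
Step i=6: Q has 6 at row 3, column 1; remove 6 from row 3 of P and reverse-bump: 6 enters row 2 and ejects 4; 4 enters row 1 and ejects 2. So w(6) = 2. P is now [[1, 4, 7], [3, 6]].
Step i=5: Q has 5 at row 1, column 3; remove that cell from P, ejecting 7. So w(5) = 7. P is now [[1, 4], [3, 6]].
Step i=4: Q has 4 at row 2, column 2; remove 6 from row 2 of P and reverse-bump: 6 enters row 1 and ejects 4. So w(4) = 4. P is now [[1, 6], [3]].
Step i=3: Q has 3 at row 2, column 1; remove 3 from row 2 of P and reverse-bump: 3 enters row 1 and ejects 1. So w(3) = 1. P is now [[3, 6]].
Step i=2: Q has 2 at row 1, column 2; remove that cell from P, ejecting 6. So w(2) = 6. P is now [[3]].
Step i=1: Q has 1 at row 1, column 1; remove that cell from P, ejecting 3. So w(1) = 3. P is now [].

So w = 3 6 1 4 7 2 8 5.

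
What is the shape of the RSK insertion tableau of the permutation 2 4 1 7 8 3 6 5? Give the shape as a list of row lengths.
[4, 3, 1]

Row-insert each entry into an empty tableau.

After inserting 2: P = [[2]].
After inserting 4: P = [[2, 4]].
After inserting 1: P = [[1, 4], [2]].
After inserting 7: P = [[1, 4, 7], [2]].
After inserting 8: P = [[1, 4, 7, 8], [2]].
After inserting 3: P = [[1, 3, 7, 8], [2, 4]].
After inserting 6: P = [[1, 3, 6, 8], [2, 4, 7]].
After inserting 5: P = [[1, 3, 5, 8], [2, 4, 6], [7]].

The final insertion tableau P = [[1, 3, 5, 8], [2, 4, 6], [7]] has shape [4, 3, 1].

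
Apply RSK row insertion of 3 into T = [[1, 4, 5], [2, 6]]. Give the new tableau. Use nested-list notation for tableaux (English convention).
[[1, 3, 5], [2, 4], [6]]

In row 1, 3 replaces 4 (the leftmost entry greater than 3); 4 is bumped to row 2. In row 2, 4 replaces 6 (the leftmost entry greater than 4); 6 is bumped to row 3. 6 starts a new row 3. The new tableau is [[1, 3, 5], [2, 4], [6]].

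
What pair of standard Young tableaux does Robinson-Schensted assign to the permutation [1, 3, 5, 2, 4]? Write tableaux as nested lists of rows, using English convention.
P = [[1, 2, 4], [3, 5]], Q = [[1, 2, 3], [4, 5]]

Insert each entry of the permutation into P by Schensted row insertion, recording in Q the position of each new cell.

Insert 1: appended to row 1. P = [[1]].
Insert 3: appended to row 1. P = [[1, 3]].
Insert 5: appended to row 1. P = [[1, 3, 5]].
Insert 2: 2 bumps 3 from row 1; 3 starts row 2. P = [[1, 2, 5], [3]].
Insert 4: 4 bumps 5 from row 1; 5 appends to row 2. P = [[1, 2, 4], [3, 5]].

So P = [[1, 2, 4], [3, 5]], Q = [[1, 2, 3], [4, 5]].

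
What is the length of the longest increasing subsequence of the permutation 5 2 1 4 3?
2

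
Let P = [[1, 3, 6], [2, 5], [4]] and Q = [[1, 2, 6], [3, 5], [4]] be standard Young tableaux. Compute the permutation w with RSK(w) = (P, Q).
Reverse the RSK construction: for i from n down to 1, find the cell of Q containing i, remove the entry at that cell from P, and reverse-bump it up through P; the value ejected from row 1 is w(i).

Step i=6: Q has 6 at row 1, column 3; remove that cell from P, ejecting 6. So w(6) = 6. P is now [[1, 3], [2, 5], [4]].
Step i=5: Q has 5 at row 2, column 2; remove 5 from row 2 of P and reverse-bump: 5 enters row 1 and ejects 3. So w(5) = 3. P is now [[1, 5], [2], [4]].
Step i=4: Q has 4 at row 3, column 1; remove 4 from row 3 of P and reverse-bump: 4 enters row 2 and ejects 2; 2 enters row 1 and ejects 1. So w(4) = 1. P is now [[2, 5], [4]].
Step i=3: Q has 3 at row 2, column 1; remove 4 from row 2 of P and reverse-bump: 4 enters row 1 and ejects 2. So w(3) = 2. P is now [[4, 5]].
Step i=2: Q has 2 at row 1, column 2; remove that cell from P, ejecting 5. So w(2) = 5. P is now [[4]].
Step i=1: Q has 1 at row 1, column 1; remove that cell from P, ejecting 4. So w(1) = 4. P is now [].

So w = 4 5 2 1 3 6.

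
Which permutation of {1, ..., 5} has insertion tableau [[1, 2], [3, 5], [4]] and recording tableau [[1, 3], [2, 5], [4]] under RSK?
4 3 5 1 2

Reverse the RSK construction: for i from n down to 1, find the cell of Q containing i, remove the entry at that cell from P, and reverse-bump it up through P; the value ejected from row 1 is w(i).

Step i=5: Q has 5 at row 2, column 2; remove 5 from row 2 of P and reverse-bump: 5 enters row 1 and ejects 2. So w(5) = 2. P is now [[1, 5], [3], [4]].
Step i=4: Q has 4 at row 3, column 1; remove 4 from row 3 of P and reverse-bump: 4 enters row 2 and ejects 3; 3 enters row 1 and ejects 1. So w(4) = 1. P is now [[3, 5], [4]].
Step i=3: Q has 3 at row 1, column 2; remove that cell from P, ejecting 5. So w(3) = 5. P is now [[3], [4]].
Step i=2: Q has 2 at row 2, column 1; remove 4 from row 2 of P and reverse-bump: 4 enters row 1 and ejects 3. So w(2) = 3. P is now [[4]].
Step i=1: Q has 1 at row 1, column 1; remove that cell from P, ejecting 4. So w(1) = 4. P is now [].

So w = 4 3 5 1 2.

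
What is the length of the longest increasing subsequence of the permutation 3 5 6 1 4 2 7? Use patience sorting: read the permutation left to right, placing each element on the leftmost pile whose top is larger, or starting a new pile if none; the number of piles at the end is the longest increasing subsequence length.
4

3: new pile. tops = [3]
5: new pile. tops = [3, 5]
6: new pile. tops = [3, 5, 6]
1: onto pile 1 (replacing 3). tops = [1, 5, 6]
4: onto pile 2 (replacing 5). tops = [1, 4, 6]
2: onto pile 2 (replacing 4). tops = [1, 2, 6]
7: new pile. tops = [1, 2, 6, 7]

4 piles, so the longest increasing subsequence has length 4.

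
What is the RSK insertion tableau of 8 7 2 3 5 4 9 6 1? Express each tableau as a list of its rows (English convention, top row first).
Insert 8: appended to row 1. P = [[8]].
Insert 7: 7 bumps 8 from row 1; 8 starts row 2. P = [[7], [8]].
Insert 2: 2 bumps 7 from row 1; 7 bumps 8 from row 2; 8 starts row 3. P = [[2], [7], [8]].
Insert 3: appended to row 1. P = [[2, 3], [7], [8]].
Insert 5: appended to row 1. P = [[2, 3, 5], [7], [8]].
Insert 4: 4 bumps 5 from row 1; 5 bumps 7 from row 2; 7 bumps 8 from row 3; 8 starts row 4. P = [[2, 3, 4], [5], [7], [8]].
Insert 9: appended to row 1. P = [[2, 3, 4, 9], [5], [7], [8]].
Insert 6: 6 bumps 9 from row 1; 9 appends to row 2. P = [[2, 3, 4, 6], [5, 9], [7], [8]].
Insert 1: 1 bumps 2 from row 1; 2 bumps 5 from row 2; 5 bumps 7 from row 3; 7 bumps 8 from row 4; 8 starts row 5. P = [[1, 3, 4, 6], [2, 9], [5], [7], [8]].

So P = [[1, 3, 4, 6], [2, 9], [5], [7], [8]].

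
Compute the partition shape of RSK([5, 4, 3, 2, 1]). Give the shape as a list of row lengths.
RSK row insertion gives P = [[1], [2], [3], [4], [5]], which has shape [1, 1, 1, 1, 1].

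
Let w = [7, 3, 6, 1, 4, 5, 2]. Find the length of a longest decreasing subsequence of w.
4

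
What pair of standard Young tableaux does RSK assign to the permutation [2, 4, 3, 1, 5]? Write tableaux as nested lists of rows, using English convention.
Insert each entry of the permutation into P by Schensted row insertion, recording in Q the position of each new cell.

Insert 2: appended to row 1. P = [[2]].
Insert 4: appended to row 1. P = [[2, 4]].
Insert 3: 3 bumps 4 from row 1; 4 starts row 2. P = [[2, 3], [4]].
Insert 1: 1 bumps 2 from row 1; 2 bumps 4 from row 2; 4 starts row 3. P = [[1, 3], [2], [4]].
Insert 5: appended to row 1. P = [[1, 3, 5], [2], [4]].

So P = [[1, 3, 5], [2], [4]], Q = [[1, 2, 5], [3], [4]].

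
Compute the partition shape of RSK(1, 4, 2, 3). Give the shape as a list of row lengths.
[3, 1]

Row-insert each entry into an empty tableau.

After inserting 1: P = [[1]].
After inserting 4: P = [[1, 4]].
After inserting 2: P = [[1, 2], [4]].
After inserting 3: P = [[1, 2, 3], [4]].

The final insertion tableau P = [[1, 2, 3], [4]] has shape [3, 1].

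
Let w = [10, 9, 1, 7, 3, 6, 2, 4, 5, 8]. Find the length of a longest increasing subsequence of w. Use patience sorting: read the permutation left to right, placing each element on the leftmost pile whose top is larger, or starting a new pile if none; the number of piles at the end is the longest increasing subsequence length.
10: new pile. tops = [10]
9: onto pile 1 (replacing 10). tops = [9]
1: onto pile 1 (replacing 9). tops = [1]
7: new pile. tops = [1, 7]
3: onto pile 2 (replacing 7). tops = [1, 3]
6: new pile. tops = [1, 3, 6]
2: onto pile 2 (replacing 3). tops = [1, 2, 6]
4: onto pile 3 (replacing 6). tops = [1, 2, 4]
5: new pile. tops = [1, 2, 4, 5]
8: new pile. tops = [1, 2, 4, 5, 8]

5 piles, so the longest increasing subsequence has length 5.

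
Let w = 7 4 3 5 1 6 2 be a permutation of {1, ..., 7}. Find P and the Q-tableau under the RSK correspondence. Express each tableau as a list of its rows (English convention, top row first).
Insert each entry of the permutation into P by Schensted row insertion, recording in Q the position of each new cell.

Insert 7: appended to row 1. P = [[7]].
Insert 4: 4 bumps 7 from row 1; 7 starts row 2. P = [[4], [7]].
Insert 3: 3 bumps 4 from row 1; 4 bumps 7 from row 2; 7 starts row 3. P = [[3], [4], [7]].
Insert 5: appended to row 1. P = [[3, 5], [4], [7]].
Insert 1: 1 bumps 3 from row 1; 3 bumps 4 from row 2; 4 bumps 7 from row 3; 7 starts row 4. P = [[1, 5], [3], [4], [7]].
Insert 6: appended to row 1. P = [[1, 5, 6], [3], [4], [7]].
Insert 2: 2 bumps 5 from row 1; 5 appends to row 2. P = [[1, 2, 6], [3, 5], [4], [7]].

So P = [[1, 2, 6], [3, 5], [4], [7]], Q = [[1, 4, 6], [2, 7], [3], [5]].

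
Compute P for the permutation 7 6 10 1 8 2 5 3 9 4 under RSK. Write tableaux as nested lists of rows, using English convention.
P = [[1, 2, 3, 4], [5, 8, 9], [6, 10], [7]]

Insert 7: appended to row 1. P = [[7]].
Insert 6: 6 bumps 7 from row 1; 7 starts row 2. P = [[6], [7]].
Insert 10: appended to row 1. P = [[6, 10], [7]].
Insert 1: 1 bumps 6 from row 1; 6 bumps 7 from row 2; 7 starts row 3. P = [[1, 10], [6], [7]].
Insert 8: 8 bumps 10 from row 1; 10 appends to row 2. P = [[1, 8], [6, 10], [7]].
Insert 2: 2 bumps 8 from row 1; 8 bumps 10 from row 2; 10 appends to row 3. P = [[1, 2], [6, 8], [7, 10]].
Insert 5: appended to row 1. P = [[1, 2, 5], [6, 8], [7, 10]].
Insert 3: 3 bumps 5 from row 1; 5 bumps 6 from row 2; 6 bumps 7 from row 3; 7 starts row 4. P = [[1, 2, 3], [5, 8], [6, 10], [7]].
Insert 9: appended to row 1. P = [[1, 2, 3, 9], [5, 8], [6, 10], [7]].
Insert 4: 4 bumps 9 from row 1; 9 appends to row 2. P = [[1, 2, 3, 4], [5, 8, 9], [6, 10], [7]].

So P = [[1, 2, 3, 4], [5, 8, 9], [6, 10], [7]].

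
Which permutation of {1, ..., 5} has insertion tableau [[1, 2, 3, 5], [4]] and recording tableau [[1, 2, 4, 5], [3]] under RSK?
1 4 2 3 5

Reverse the RSK construction: for i from n down to 1, find the cell of Q containing i, remove the entry at that cell from P, and reverse-bump it up through P; the value ejected from row 1 is w(i).

Step i=5: Q has 5 at row 1, column 4; remove that cell from P, ejecting 5. So w(5) = 5. P is now [[1, 2, 3], [4]].
Step i=4: Q has 4 at row 1, column 3; remove that cell from P, ejecting 3. So w(4) = 3. P is now [[1, 2], [4]].
Step i=3: Q has 3 at row 2, column 1; remove 4 from row 2 of P and reverse-bump: 4 enters row 1 and ejects 2. So w(3) = 2. P is now [[1, 4]].
Step i=2: Q has 2 at row 1, column 2; remove that cell from P, ejecting 4. So w(2) = 4. P is now [[1]].
Step i=1: Q has 1 at row 1, column 1; remove that cell from P, ejecting 1. So w(1) = 1. P is now [].

So w = 1 4 2 3 5.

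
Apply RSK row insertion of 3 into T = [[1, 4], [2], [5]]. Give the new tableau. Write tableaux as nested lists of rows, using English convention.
In row 1, 3 replaces 4 (the leftmost entry greater than 3); 4 is bumped to row 2. 4 is appended to row 2. The new tableau is [[1, 3], [2, 4], [5]].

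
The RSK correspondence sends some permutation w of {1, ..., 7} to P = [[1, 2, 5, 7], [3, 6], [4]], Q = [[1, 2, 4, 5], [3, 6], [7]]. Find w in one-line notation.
Reverse RSK: for i = n, n-1, ..., 1, locate i in Q, remove the corresponding corner cell from P, and reverse-bump its entry up through P; the value ejected from row 1 is w(i).

So w = 1 4 3 6 7 5 2.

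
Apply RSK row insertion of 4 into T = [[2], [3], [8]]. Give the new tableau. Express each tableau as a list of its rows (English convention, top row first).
[[2, 4], [3], [8]]

4 is larger than every entry of row 1, so it is appended to row 1. The new tableau is [[2, 4], [3], [8]].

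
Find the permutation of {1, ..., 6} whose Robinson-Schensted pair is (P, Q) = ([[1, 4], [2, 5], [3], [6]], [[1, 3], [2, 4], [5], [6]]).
Reverse the RSK construction: for i from n down to 1, find the cell of Q containing i, remove the entry at that cell from P, and reverse-bump it up through P; the value ejected from row 1 is w(i).

Step i=6: Q has 6 at row 4, column 1; remove 6 from row 4 of P and reverse-bump: 6 enters row 3 and ejects 3; 3 enters row 2 and ejects 2; 2 enters row 1 and ejects 1. So w(6) = 1. P is now [[2, 4], [3, 5], [6]].
Step i=5: Q has 5 at row 3, column 1; remove 6 from row 3 of P and reverse-bump: 6 enters row 2 and ejects 5; 5 enters row 1 and ejects 4. So w(5) = 4. P is now [[2, 5], [3, 6]].
Step i=4: Q has 4 at row 2, column 2; remove 6 from row 2 of P and reverse-bump: 6 enters row 1 and ejects 5. So w(4) = 5. P is now [[2, 6], [3]].
Step i=3: Q has 3 at row 1, column 2; remove that cell from P, ejecting 6. So w(3) = 6. P is now [[2], [3]].
Step i=2: Q has 2 at row 2, column 1; remove 3 from row 2 of P and reverse-bump: 3 enters row 1 and ejects 2. So w(2) = 2. P is now [[3]].
Step i=1: Q has 1 at row 1, column 1; remove that cell from P, ejecting 3. So w(1) = 3. P is now [].

So w = 3 2 6 5 4 1.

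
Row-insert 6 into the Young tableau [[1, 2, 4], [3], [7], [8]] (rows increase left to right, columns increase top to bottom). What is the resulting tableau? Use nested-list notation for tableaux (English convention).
[[1, 2, 4, 6], [3], [7], [8]]

6 is larger than every entry of row 1, so it is appended to row 1. The new tableau is [[1, 2, 4, 6], [3], [7], [8]].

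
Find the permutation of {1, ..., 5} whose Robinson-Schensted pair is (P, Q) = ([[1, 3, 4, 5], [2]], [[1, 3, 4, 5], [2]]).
Reverse the RSK construction: for i from n down to 1, find the cell of Q containing i, remove the entry at that cell from P, and reverse-bump it up through P; the value ejected from row 1 is w(i).

Step i=5: Q has 5 at row 1, column 4; remove that cell from P, ejecting 5. So w(5) = 5. P is now [[1, 3, 4], [2]].
Step i=4: Q has 4 at row 1, column 3; remove that cell from P, ejecting 4. So w(4) = 4. P is now [[1, 3], [2]].
Step i=3: Q has 3 at row 1, column 2; remove that cell from P, ejecting 3. So w(3) = 3. P is now [[1], [2]].
Step i=2: Q has 2 at row 2, column 1; remove 2 from row 2 of P and reverse-bump: 2 enters row 1 and ejects 1. So w(2) = 1. P is now [[2]].
Step i=1: Q has 1 at row 1, column 1; remove that cell from P, ejecting 2. So w(1) = 2. P is now [].

So w = 2 1 3 4 5.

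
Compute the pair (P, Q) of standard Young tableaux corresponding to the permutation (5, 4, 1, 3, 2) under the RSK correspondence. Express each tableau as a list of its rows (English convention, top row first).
P = [[1, 2], [3], [4], [5]], Q = [[1, 4], [2], [3], [5]]

Insert each entry of the permutation into P by Schensted row insertion, recording in Q the position of each new cell.

Insert 5: appended to row 1. P = [[5]].
Insert 4: 4 bumps 5 from row 1; 5 starts row 2. P = [[4], [5]].
Insert 1: 1 bumps 4 from row 1; 4 bumps 5 from row 2; 5 starts row 3. P = [[1], [4], [5]].
Insert 3: appended to row 1. P = [[1, 3], [4], [5]].
Insert 2: 2 bumps 3 from row 1; 3 bumps 4 from row 2; 4 bumps 5 from row 3; 5 starts row 4. P = [[1, 2], [3], [4], [5]].

So P = [[1, 2], [3], [4], [5]], Q = [[1, 4], [2], [3], [5]].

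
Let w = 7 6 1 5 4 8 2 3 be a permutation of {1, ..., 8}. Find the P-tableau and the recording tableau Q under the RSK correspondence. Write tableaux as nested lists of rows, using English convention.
Insert each entry of the permutation into P by Schensted row insertion, recording in Q the position of each new cell.

Insert 7: appended to row 1. P = [[7]].
Insert 6: 6 bumps 7 from row 1; 7 starts row 2. P = [[6], [7]].
Insert 1: 1 bumps 6 from row 1; 6 bumps 7 from row 2; 7 starts row 3. P = [[1], [6], [7]].
Insert 5: appended to row 1. P = [[1, 5], [6], [7]].
Insert 4: 4 bumps 5 from row 1; 5 bumps 6 from row 2; 6 bumps 7 from row 3; 7 starts row 4. P = [[1, 4], [5], [6], [7]].
Insert 8: appended to row 1. P = [[1, 4, 8], [5], [6], [7]].
Insert 2: 2 bumps 4 from row 1; 4 bumps 5 from row 2; 5 bumps 6 from row 3; 6 bumps 7 from row 4; 7 starts row 5. P = [[1, 2, 8], [4], [5], [6], [7]].
Insert 3: 3 bumps 8 from row 1; 8 appends to row 2. P = [[1, 2, 3], [4, 8], [5], [6], [7]].

So P = [[1, 2, 3], [4, 8], [5], [6], [7]], Q = [[1, 4, 6], [2, 8], [3], [5], [7]].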